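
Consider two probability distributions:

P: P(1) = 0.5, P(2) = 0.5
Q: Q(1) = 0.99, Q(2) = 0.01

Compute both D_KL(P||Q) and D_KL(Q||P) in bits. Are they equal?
D_KL(P||Q) = 2.3292 bits, D_KL(Q||P) = 0.9192 bits. No, they are not equal.

D_KL(P||Q) = Σ P(x) log₂(P(x)/Q(x))

Computing term by term:
  P(1)·log₂(P(1)/Q(1)) = 0.5·log₂(0.5/0.99) = -0.49275
  P(2)·log₂(P(2)/Q(2)) = 0.5·log₂(0.5/0.01) = 2.82193

D_KL(P||Q) = -0.49275 + 2.82193 = 2.32918 ≈ 2.3292 bits

D_KL(Q||P) = Σ Q(x) log₂(Q(x)/P(x))

Computing term by term:
  Q(1)·log₂(Q(1)/P(1)) = 0.99·log₂(0.99/0.5) = 0.97565
  Q(2)·log₂(Q(2)/P(2)) = 0.01·log₂(0.01/0.5) = -0.05644

D_KL(Q||P) = 0.97565 - 0.05644 = 0.91921 ≈ 0.9192 bits

These are NOT equal (difference: 1.4100 bits). KL divergence is asymmetric: D_KL(P||Q) ≠ D_KL(Q||P) in general.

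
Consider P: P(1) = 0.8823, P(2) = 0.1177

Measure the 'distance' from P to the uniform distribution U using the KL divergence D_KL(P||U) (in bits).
0.4773 bits

U(i) = 1/2 for all i

D_KL(P||U) = Σ P(x) log₂(P(x) / (1/2))
           = Σ P(x) log₂(P(x)) + log₂(2)
           = log₂(2) - H(P)

H(P) = -Σ P(x) log₂(P(x)):
  -P(1)·log₂(P(1)) = -(0.8823)·log₂(0.8823) = 0.15940
  -P(2)·log₂(P(2)) = -(0.1177)·log₂(0.1177) = 0.36332
H(P) = 0.15940 + 0.36332 = 0.52272 bits

log₂(2) = 1.00000 bits

D_KL(P||U) = 1.00000 - 0.52272 = 0.47728 ≈ 0.4773 bits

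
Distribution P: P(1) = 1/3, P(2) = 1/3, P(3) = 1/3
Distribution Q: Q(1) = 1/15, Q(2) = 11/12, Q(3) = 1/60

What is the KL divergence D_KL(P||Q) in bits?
1.7281 bits

D_KL(P||Q) = Σ P(x) log₂(P(x)/Q(x))

Computing term by term:
  P(1)·log₂(P(1)/Q(1)) = (1/3)·log₂((1/3)/(1/15)) = 0.77398
  P(2)·log₂(P(2)/Q(2)) = (1/3)·log₂((1/3)/(11/12)) = -0.48648
  P(3)·log₂(P(3)/Q(3)) = (1/3)·log₂((1/3)/(1/60)) = 1.44064

D_KL(P||Q) = 0.77398 - 0.48648 + 1.44064 = 1.72814 ≈ 1.7281 bits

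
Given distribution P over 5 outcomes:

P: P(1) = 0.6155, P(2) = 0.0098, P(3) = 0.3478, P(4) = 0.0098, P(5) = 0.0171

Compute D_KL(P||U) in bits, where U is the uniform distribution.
1.1299 bits

U(i) = 1/5 for all i

D_KL(P||U) = Σ P(x) log₂(P(x) / (1/5))
           = Σ P(x) log₂(P(x)) + log₂(5)
           = log₂(5) - H(P)

H(P) = -Σ P(x) log₂(P(x)):
  -P(1)·log₂(P(1)) = -(0.6155)·log₂(0.6155) = 0.43095
  -P(2)·log₂(P(2)) = -(0.0098)·log₂(0.0098) = 0.06540
  -P(3)·log₂(P(3)) = -(0.3478)·log₂(0.3478) = 0.52993
  -P(4)·log₂(P(4)) = -(0.0098)·log₂(0.0098) = 0.06540
  -P(5)·log₂(P(5)) = -(0.0171)·log₂(0.0171) = 0.10037
H(P) = 0.43095 + 0.06540 + 0.52993 + 0.06540 + 0.10037 = 1.19205 bits

log₂(5) = 2.32193 bits

D_KL(P||U) = 2.32193 - 1.19205 = 1.12988 ≈ 1.1299 bits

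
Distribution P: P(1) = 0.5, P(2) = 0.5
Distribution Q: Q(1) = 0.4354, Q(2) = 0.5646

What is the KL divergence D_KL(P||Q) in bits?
0.0121 bits

D_KL(P||Q) = Σ P(x) log₂(P(x)/Q(x))

Computing term by term:
  P(1)·log₂(P(1)/Q(1)) = 0.5·log₂(0.5/0.4354) = 0.09979
  P(2)·log₂(P(2)/Q(2)) = 0.5·log₂(0.5/0.5646) = -0.08765

D_KL(P||Q) = 0.09979 - 0.08765 = 0.01214 ≈ 0.0121 bits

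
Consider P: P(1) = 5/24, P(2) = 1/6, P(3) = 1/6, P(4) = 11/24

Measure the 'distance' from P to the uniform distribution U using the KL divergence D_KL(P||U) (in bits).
0.1510 bits

U(i) = 1/4 for all i

D_KL(P||U) = Σ P(x) log₂(P(x) / (1/4))
           = Σ P(x) log₂(P(x)) + log₂(4)
           = log₂(4) - H(P)

H(P) = -Σ P(x) log₂(P(x)):
  -P(1)·log₂(P(1)) = -(5/24)·log₂(5/24) = 0.47147
  -P(2)·log₂(P(2)) = -(1/6)·log₂(1/6) = 0.43083
  -P(3)·log₂(P(3)) = -(1/6)·log₂(1/6) = 0.43083
  -P(4)·log₂(P(4)) = -(11/24)·log₂(11/24) = 0.51587
H(P) = 0.47147 + 0.43083 + 0.43083 + 0.51587 = 1.84900 bits

log₂(4) = 2.00000 bits

D_KL(P||U) = 2.00000 - 1.84900 = 0.15100 ≈ 0.1510 bits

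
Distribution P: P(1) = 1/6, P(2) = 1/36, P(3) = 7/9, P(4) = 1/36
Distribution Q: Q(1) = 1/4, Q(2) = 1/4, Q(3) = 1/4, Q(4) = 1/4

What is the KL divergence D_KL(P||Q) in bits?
1.0000 bits

D_KL(P||Q) = Σ P(x) log₂(P(x)/Q(x))

Computing term by term:
  P(1)·log₂(P(1)/Q(1)) = (1/6)·log₂((1/6)/(1/4)) = -0.09749
  P(2)·log₂(P(2)/Q(2)) = (1/36)·log₂((1/36)/(1/4)) = -0.08805
  P(3)·log₂(P(3)/Q(3)) = (7/9)·log₂((7/9)/(1/4)) = 1.27356
  P(4)·log₂(P(4)/Q(4)) = (1/36)·log₂((1/36)/(1/4)) = -0.08805

D_KL(P||Q) = -0.09749 - 0.08805 + 1.27356 - 0.08805 = 0.99997 ≈ 1.0000 bits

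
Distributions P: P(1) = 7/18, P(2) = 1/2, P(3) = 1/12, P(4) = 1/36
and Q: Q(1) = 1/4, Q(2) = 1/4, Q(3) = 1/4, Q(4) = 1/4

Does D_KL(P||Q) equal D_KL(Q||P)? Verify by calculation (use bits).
D_KL(P||Q) = 0.5278 bits, D_KL(Q||P) = 0.7794 bits. No — D_KL(P||Q) ≠ D_KL(Q||P) for this pair.

D_KL(P||Q) = Σ P(x) log₂(P(x)/Q(x))

Computing term by term:
  P(1)·log₂(P(1)/Q(1)) = (7/18)·log₂((7/18)/(1/4)) = 0.24789
  P(2)·log₂(P(2)/Q(2)) = (1/2)·log₂((1/2)/(1/4)) = 0.50000
  P(3)·log₂(P(3)/Q(3)) = (1/12)·log₂((1/12)/(1/4)) = -0.13208
  P(4)·log₂(P(4)/Q(4)) = (1/36)·log₂((1/36)/(1/4)) = -0.08805

D_KL(P||Q) = 0.24789 + 0.50000 - 0.13208 - 0.08805 = 0.52776 ≈ 0.5278 bits

D_KL(Q||P) = Σ Q(x) log₂(Q(x)/P(x))

Computing term by term:
  Q(1)·log₂(Q(1)/P(1)) = (1/4)·log₂((1/4)/(7/18)) = -0.15936
  Q(2)·log₂(Q(2)/P(2)) = (1/4)·log₂((1/4)/(1/2)) = -0.25000
  Q(3)·log₂(Q(3)/P(3)) = (1/4)·log₂((1/4)/(1/12)) = 0.39624
  Q(4)·log₂(Q(4)/P(4)) = (1/4)·log₂((1/4)/(1/36)) = 0.79248

D_KL(Q||P) = -0.15936 - 0.25000 + 0.39624 + 0.79248 = 0.77936 ≈ 0.7794 bits

These are NOT equal (difference: 0.2516 bits). KL divergence is asymmetric: D_KL(P||Q) ≠ D_KL(Q||P) in general.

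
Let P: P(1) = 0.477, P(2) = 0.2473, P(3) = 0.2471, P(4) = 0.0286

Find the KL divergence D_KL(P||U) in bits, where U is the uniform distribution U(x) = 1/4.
0.3471 bits

U(i) = 1/4 for all i

D_KL(P||U) = Σ P(x) log₂(P(x) / (1/4))
           = Σ P(x) log₂(P(x)) + log₂(4)
           = log₂(4) - H(P)

H(P) = -Σ P(x) log₂(P(x)):
  -P(1)·log₂(P(1)) = -(0.477)·log₂(0.477) = 0.50941
  -P(2)·log₂(P(2)) = -(0.2473)·log₂(0.2473) = 0.49847
  -P(3)·log₂(P(3)) = -(0.2471)·log₂(0.2471) = 0.49836
  -P(4)·log₂(P(4)) = -(0.0286)·log₂(0.0286) = 0.14666
H(P) = 0.50941 + 0.49847 + 0.49836 + 0.14666 = 1.65290 bits

log₂(4) = 2.00000 bits

D_KL(P||U) = 2.00000 - 1.65290 = 0.34710 ≈ 0.3471 bits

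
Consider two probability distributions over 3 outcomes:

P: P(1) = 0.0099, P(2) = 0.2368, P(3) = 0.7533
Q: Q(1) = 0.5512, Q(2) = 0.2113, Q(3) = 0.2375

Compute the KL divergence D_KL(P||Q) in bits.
1.2360 bits

D_KL(P||Q) = Σ P(x) log₂(P(x)/Q(x))

Computing term by term:
  P(1)·log₂(P(1)/Q(1)) = 0.0099·log₂(0.0099/0.5512) = -0.05741
  P(2)·log₂(P(2)/Q(2)) = 0.2368·log₂(0.2368/0.2113) = 0.03892
  P(3)·log₂(P(3)/Q(3)) = 0.7533·log₂(0.7533/0.2375) = 1.25447

D_KL(P||Q) = -0.05741 + 0.03892 + 1.25447 = 1.23598 ≈ 1.2360 bits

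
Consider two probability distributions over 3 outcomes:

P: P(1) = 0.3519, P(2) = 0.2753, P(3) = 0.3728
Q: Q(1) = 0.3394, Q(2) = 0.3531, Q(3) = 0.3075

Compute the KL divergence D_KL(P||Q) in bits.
0.0231 bits

D_KL(P||Q) = Σ P(x) log₂(P(x)/Q(x))

Computing term by term:
  P(1)·log₂(P(1)/Q(1)) = 0.3519·log₂(0.3519/0.3394) = 0.01836
  P(2)·log₂(P(2)/Q(2)) = 0.2753·log₂(0.2753/0.3531) = -0.09885
  P(3)·log₂(P(3)/Q(3)) = 0.3728·log₂(0.3728/0.3075) = 0.10357

D_KL(P||Q) = 0.01836 - 0.09885 + 0.10357 = 0.02308 ≈ 0.0231 bits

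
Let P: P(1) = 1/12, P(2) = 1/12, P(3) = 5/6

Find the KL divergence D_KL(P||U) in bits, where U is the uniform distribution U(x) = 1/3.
0.7683 bits

U(i) = 1/3 for all i

D_KL(P||U) = Σ P(x) log₂(P(x) / (1/3))
           = Σ P(x) log₂(P(x)) + log₂(3)
           = log₂(3) - H(P)

H(P) = -Σ P(x) log₂(P(x)):
  -P(1)·log₂(P(1)) = -(1/12)·log₂(1/12) = 0.29875
  -P(2)·log₂(P(2)) = -(1/12)·log₂(1/12) = 0.29875
  -P(3)·log₂(P(3)) = -(5/6)·log₂(5/6) = 0.21920
H(P) = 0.29875 + 0.29875 + 0.21920 = 0.81670 bits

log₂(3) = 1.58496 bits

D_KL(P||U) = 1.58496 - 0.81670 = 0.76826 ≈ 0.7683 bits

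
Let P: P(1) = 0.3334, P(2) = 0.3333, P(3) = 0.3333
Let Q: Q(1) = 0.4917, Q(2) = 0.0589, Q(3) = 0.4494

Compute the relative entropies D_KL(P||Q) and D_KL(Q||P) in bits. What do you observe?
D_KL(P||Q) = 0.5028 bits, D_KL(Q||P) = 0.3221 bits. The two directions give different values (D_KL(P||Q) exceeds D_KL(Q||P) by 0.1807 bits): KL divergence is asymmetric.

D_KL(P||Q) = Σ P(x) log₂(P(x)/Q(x))

Computing term by term:
  P(1)·log₂(P(1)/Q(1)) = 0.3334·log₂(0.3334/0.4917) = -0.18688
  P(2)·log₂(P(2)/Q(2)) = 0.3333·log₂(0.3333/0.0589) = 0.83341
  P(3)·log₂(P(3)/Q(3)) = 0.3333·log₂(0.3333/0.4494) = -0.14371

D_KL(P||Q) = -0.18688 + 0.83341 - 0.14371 = 0.50282 ≈ 0.5028 bits

D_KL(Q||P) = Σ Q(x) log₂(Q(x)/P(x))

Computing term by term:
  Q(1)·log₂(Q(1)/P(1)) = 0.4917·log₂(0.4917/0.3334) = 0.27561
  Q(2)·log₂(Q(2)/P(2)) = 0.0589·log₂(0.0589/0.3333) = -0.14728
  Q(3)·log₂(Q(3)/P(3)) = 0.4494·log₂(0.4494/0.3333) = 0.19377

D_KL(Q||P) = 0.27561 - 0.14728 + 0.19377 = 0.32210 ≈ 0.3221 bits

These are NOT equal (difference: 0.1807 bits). KL divergence is asymmetric: D_KL(P||Q) ≠ D_KL(Q||P) in general.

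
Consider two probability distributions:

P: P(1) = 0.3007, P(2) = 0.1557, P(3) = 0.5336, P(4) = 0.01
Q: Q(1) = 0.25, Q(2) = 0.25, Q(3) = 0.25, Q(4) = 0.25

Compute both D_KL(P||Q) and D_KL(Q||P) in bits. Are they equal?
D_KL(P||Q) = 0.5110 bits, D_KL(Q||P) = 0.9917 bits. No, they are not equal.

D_KL(P||Q) = Σ P(x) log₂(P(x)/Q(x))

Computing term by term:
  P(1)·log₂(P(1)/Q(1)) = 0.3007·log₂(0.3007/0.25) = 0.08011
  P(2)·log₂(P(2)/Q(2)) = 0.1557·log₂(0.1557/0.25) = -0.10637
  P(3)·log₂(P(3)/Q(3)) = 0.5336·log₂(0.5336/0.25) = 0.58367
  P(4)·log₂(P(4)/Q(4)) = 0.01·log₂(0.01/0.25) = -0.04644

D_KL(P||Q) = 0.08011 - 0.10637 + 0.58367 - 0.04644 = 0.51097 ≈ 0.5110 bits

D_KL(Q||P) = Σ Q(x) log₂(Q(x)/P(x))

Computing term by term:
  Q(1)·log₂(Q(1)/P(1)) = 0.25·log₂(0.25/0.3007) = -0.06660
  Q(2)·log₂(Q(2)/P(2)) = 0.25·log₂(0.25/0.1557) = 0.17079
  Q(3)·log₂(Q(3)/P(3)) = 0.25·log₂(0.25/0.5336) = -0.27346
  Q(4)·log₂(Q(4)/P(4)) = 0.25·log₂(0.25/0.01) = 1.16096

D_KL(Q||P) = -0.06660 + 0.17079 - 0.27346 + 1.16096 = 0.99169 ≈ 0.9917 bits

These are NOT equal (difference: 0.4807 bits). KL divergence is asymmetric: D_KL(P||Q) ≠ D_KL(Q||P) in general.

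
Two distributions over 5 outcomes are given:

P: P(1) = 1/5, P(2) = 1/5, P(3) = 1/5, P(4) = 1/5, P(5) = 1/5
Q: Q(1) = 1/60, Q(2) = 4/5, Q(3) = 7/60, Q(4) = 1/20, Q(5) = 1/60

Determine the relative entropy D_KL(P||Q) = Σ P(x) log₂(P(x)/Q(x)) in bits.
1.5895 bits

D_KL(P||Q) = Σ P(x) log₂(P(x)/Q(x))

Computing term by term:
  P(1)·log₂(P(1)/Q(1)) = (1/5)·log₂((1/5)/(1/60)) = 0.71699
  P(2)·log₂(P(2)/Q(2)) = (1/5)·log₂((1/5)/(4/5)) = -0.40000
  P(3)·log₂(P(3)/Q(3)) = (1/5)·log₂((1/5)/(7/60)) = 0.15552
  P(4)·log₂(P(4)/Q(4)) = (1/5)·log₂((1/5)/(1/20)) = 0.40000
  P(5)·log₂(P(5)/Q(5)) = (1/5)·log₂((1/5)/(1/60)) = 0.71699

D_KL(P||Q) = 0.71699 - 0.40000 + 0.15552 + 0.40000 + 0.71699 = 1.58950 ≈ 1.5895 bits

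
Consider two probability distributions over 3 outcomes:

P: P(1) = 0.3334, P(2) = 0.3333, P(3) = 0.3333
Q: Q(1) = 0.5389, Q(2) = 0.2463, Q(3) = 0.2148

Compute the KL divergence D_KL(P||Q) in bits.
0.1257 bits

D_KL(P||Q) = Σ P(x) log₂(P(x)/Q(x))

Computing term by term:
  P(1)·log₂(P(1)/Q(1)) = 0.3334·log₂(0.3334/0.5389) = -0.23097
  P(2)·log₂(P(2)/Q(2)) = 0.3333·log₂(0.3333/0.2463) = 0.14545
  P(3)·log₂(P(3)/Q(3)) = 0.3333·log₂(0.3333/0.2148) = 0.21125

D_KL(P||Q) = -0.23097 + 0.14545 + 0.21125 = 0.12573 ≈ 0.1257 bits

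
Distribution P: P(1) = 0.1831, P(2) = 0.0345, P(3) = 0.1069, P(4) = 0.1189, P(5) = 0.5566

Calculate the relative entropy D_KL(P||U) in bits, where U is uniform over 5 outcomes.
0.5253 bits

U(i) = 1/5 for all i

D_KL(P||U) = Σ P(x) log₂(P(x) / (1/5))
           = Σ P(x) log₂(P(x)) + log₂(5)
           = log₂(5) - H(P)

H(P) = -Σ P(x) log₂(P(x)):
  -P(1)·log₂(P(1)) = -(0.1831)·log₂(0.1831) = 0.44847
  -P(2)·log₂(P(2)) = -(0.0345)·log₂(0.0345) = 0.16758
  -P(3)·log₂(P(3)) = -(0.1069)·log₂(0.1069) = 0.34482
  -P(4)·log₂(P(4)) = -(0.1189)·log₂(0.1189) = 0.36528
  -P(5)·log₂(P(5)) = -(0.5566)·log₂(0.5566) = 0.47049
H(P) = 0.44847 + 0.16758 + 0.34482 + 0.36528 + 0.47049 = 1.79664 bits

log₂(5) = 2.32193 bits

D_KL(P||U) = 2.32193 - 1.79664 = 0.52529 ≈ 0.5253 bits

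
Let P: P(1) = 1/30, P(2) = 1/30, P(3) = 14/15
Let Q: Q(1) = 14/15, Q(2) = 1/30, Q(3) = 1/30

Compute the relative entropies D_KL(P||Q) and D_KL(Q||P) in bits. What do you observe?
D_KL(P||Q) = 4.3266 bits, D_KL(Q||P) = 4.3266 bits. The two directions give the same value here, because Q is a self-inverse relabeling of P; in general KL divergence is asymmetric.

D_KL(P||Q) = Σ P(x) log₂(P(x)/Q(x))

Computing term by term:
  P(1)·log₂(P(1)/Q(1)) = (1/30)·log₂((1/30)/(14/15)) = -0.16025
  P(2)·log₂(P(2)/Q(2)) = (1/30)·log₂((1/30)/(1/30)) = 0.00000
  P(3)·log₂(P(3)/Q(3)) = (14/15)·log₂((14/15)/(1/30)) = 4.48686

D_KL(P||Q) = -0.16025 + 0.00000 + 4.48686 = 4.32661 ≈ 4.3266 bits

D_KL(Q||P) = Σ Q(x) log₂(Q(x)/P(x))

Computing term by term:
  Q(1)·log₂(Q(1)/P(1)) = (14/15)·log₂((14/15)/(1/30)) = 4.48686
  Q(2)·log₂(Q(2)/P(2)) = (1/30)·log₂((1/30)/(1/30)) = 0.00000
  Q(3)·log₂(Q(3)/P(3)) = (1/30)·log₂((1/30)/(14/15)) = -0.16025

D_KL(Q||P) = 4.48686 + 0.00000 - 0.16025 = 4.32661 ≈ 4.3266 bits

These ARE equal here. Q is P with outcomes relabeled (Q(1) = P(3), Q(3) = P(1)) by a relabeling that is its own inverse, so the two sums contain exactly the same terms in a different order. This is a special case — KL divergence is not symmetric in general: D_KL(P||Q) ≠ D_KL(Q||P) for most P, Q.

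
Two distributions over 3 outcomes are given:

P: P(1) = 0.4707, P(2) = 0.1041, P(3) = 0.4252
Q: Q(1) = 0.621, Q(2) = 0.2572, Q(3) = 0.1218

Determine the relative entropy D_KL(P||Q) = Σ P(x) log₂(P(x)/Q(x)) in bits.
0.4429 bits

D_KL(P||Q) = Σ P(x) log₂(P(x)/Q(x))

Computing term by term:
  P(1)·log₂(P(1)/Q(1)) = 0.4707·log₂(0.4707/0.621) = -0.18818
  P(2)·log₂(P(2)/Q(2)) = 0.1041·log₂(0.1041/0.2572) = -0.13584
  P(3)·log₂(P(3)/Q(3)) = 0.4252·log₂(0.4252/0.1218) = 0.76690

D_KL(P||Q) = -0.18818 - 0.13584 + 0.76690 = 0.44288 ≈ 0.4429 bits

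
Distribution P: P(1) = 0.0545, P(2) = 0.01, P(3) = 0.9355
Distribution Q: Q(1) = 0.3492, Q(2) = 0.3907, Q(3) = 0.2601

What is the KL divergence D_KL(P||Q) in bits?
1.5286 bits

D_KL(P||Q) = Σ P(x) log₂(P(x)/Q(x))

Computing term by term:
  P(1)·log₂(P(1)/Q(1)) = 0.0545·log₂(0.0545/0.3492) = -0.14605
  P(2)·log₂(P(2)/Q(2)) = 0.01·log₂(0.01/0.3907) = -0.05288
  P(3)·log₂(P(3)/Q(3)) = 0.9355·log₂(0.9355/0.2601) = 1.72756

D_KL(P||Q) = -0.14605 - 0.05288 + 1.72756 = 1.52863 ≈ 1.5286 bits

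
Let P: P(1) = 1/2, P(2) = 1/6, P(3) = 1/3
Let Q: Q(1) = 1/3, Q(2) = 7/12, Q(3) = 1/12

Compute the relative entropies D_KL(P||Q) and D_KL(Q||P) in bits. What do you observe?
D_KL(P||Q) = 0.6579 bits, D_KL(Q||P) = 0.6926 bits. The two directions give different values (D_KL(Q||P) exceeds D_KL(P||Q) by 0.0347 bits): KL divergence is asymmetric.

D_KL(P||Q) = Σ P(x) log₂(P(x)/Q(x))

Computing term by term:
  P(1)·log₂(P(1)/Q(1)) = (1/2)·log₂((1/2)/(1/3)) = 0.29248
  P(2)·log₂(P(2)/Q(2)) = (1/6)·log₂((1/6)/(7/12)) = -0.30123
  P(3)·log₂(P(3)/Q(3)) = (1/3)·log₂((1/3)/(1/12)) = 0.66667

D_KL(P||Q) = 0.29248 - 0.30123 + 0.66667 = 0.65792 ≈ 0.6579 bits

D_KL(Q||P) = Σ Q(x) log₂(Q(x)/P(x))

Computing term by term:
  Q(1)·log₂(Q(1)/P(1)) = (1/3)·log₂((1/3)/(1/2)) = -0.19499
  Q(2)·log₂(Q(2)/P(2)) = (7/12)·log₂((7/12)/(1/6)) = 1.05429
  Q(3)·log₂(Q(3)/P(3)) = (1/12)·log₂((1/12)/(1/3)) = -0.16667

D_KL(Q||P) = -0.19499 + 1.05429 - 0.16667 = 0.69263 ≈ 0.6926 bits

These are NOT equal (difference: 0.0347 bits). KL divergence is asymmetric: D_KL(P||Q) ≠ D_KL(Q||P) in general.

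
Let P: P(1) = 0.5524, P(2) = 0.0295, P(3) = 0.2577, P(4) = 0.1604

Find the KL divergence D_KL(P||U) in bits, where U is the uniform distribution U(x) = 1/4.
0.4495 bits

U(i) = 1/4 for all i

D_KL(P||U) = Σ P(x) log₂(P(x) / (1/4))
           = Σ P(x) log₂(P(x)) + log₂(4)
           = log₂(4) - H(P)

H(P) = -Σ P(x) log₂(P(x)):
  -P(1)·log₂(P(1)) = -(0.5524)·log₂(0.5524) = 0.47297
  -P(2)·log₂(P(2)) = -(0.0295)·log₂(0.0295) = 0.14995
  -P(3)·log₂(P(3)) = -(0.2577)·log₂(0.2577) = 0.50412
  -P(4)·log₂(P(4)) = -(0.1604)·log₂(0.1604) = 0.42350
H(P) = 0.47297 + 0.14995 + 0.50412 + 0.42350 = 1.55054 bits

log₂(4) = 2.00000 bits

D_KL(P||U) = 2.00000 - 1.55054 = 0.44946 ≈ 0.4495 bits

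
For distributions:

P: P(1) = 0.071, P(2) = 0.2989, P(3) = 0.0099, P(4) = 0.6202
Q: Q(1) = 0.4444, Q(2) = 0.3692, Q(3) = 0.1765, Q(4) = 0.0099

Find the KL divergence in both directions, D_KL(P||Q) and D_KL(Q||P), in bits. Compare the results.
D_KL(P||Q) = 3.3820 bits, D_KL(Q||P) = 1.9628 bits. D_KL(P||Q) is larger than D_KL(Q||P) by 1.4192 bits; the two directions differ.

D_KL(P||Q) = Σ P(x) log₂(P(x)/Q(x))

Computing term by term:
  P(1)·log₂(P(1)/Q(1)) = 0.071·log₂(0.071/0.4444) = -0.18786
  P(2)·log₂(P(2)/Q(2)) = 0.2989·log₂(0.2989/0.3692) = -0.09109
  P(3)·log₂(P(3)/Q(3)) = 0.0099·log₂(0.0099/0.1765) = -0.04115
  P(4)·log₂(P(4)/Q(4)) = 0.6202·log₂(0.6202/0.0099) = 3.70207

D_KL(P||Q) = -0.18786 - 0.09109 - 0.04115 + 3.70207 = 3.38197 ≈ 3.3820 bits

D_KL(Q||P) = Σ Q(x) log₂(Q(x)/P(x))

Computing term by term:
  Q(1)·log₂(Q(1)/P(1)) = 0.4444·log₂(0.4444/0.071) = 1.17587
  Q(2)·log₂(Q(2)/P(2)) = 0.3692·log₂(0.3692/0.2989) = 0.11251
  Q(3)·log₂(Q(3)/P(3)) = 0.1765·log₂(0.1765/0.0099) = 0.73355
  Q(4)·log₂(Q(4)/P(4)) = 0.0099·log₂(0.0099/0.6202) = -0.05909

D_KL(Q||P) = 1.17587 + 0.11251 + 0.73355 - 0.05909 = 1.96284 ≈ 1.9628 bits

These are NOT equal (difference: 1.4192 bits). KL divergence is asymmetric: D_KL(P||Q) ≠ D_KL(Q||P) in general.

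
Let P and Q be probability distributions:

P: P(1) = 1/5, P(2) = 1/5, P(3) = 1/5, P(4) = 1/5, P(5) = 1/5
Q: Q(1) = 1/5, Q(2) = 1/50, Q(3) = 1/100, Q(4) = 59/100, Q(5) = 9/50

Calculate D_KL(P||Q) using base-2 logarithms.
1.2470 bits

D_KL(P||Q) = Σ P(x) log₂(P(x)/Q(x))

Computing term by term:
  P(1)·log₂(P(1)/Q(1)) = (1/5)·log₂((1/5)/(1/5)) = 0.00000
  P(2)·log₂(P(2)/Q(2)) = (1/5)·log₂((1/5)/(1/50)) = 0.66439
  P(3)·log₂(P(3)/Q(3)) = (1/5)·log₂((1/5)/(1/100)) = 0.86439
  P(4)·log₂(P(4)/Q(4)) = (1/5)·log₂((1/5)/(59/100)) = -0.31214
  P(5)·log₂(P(5)/Q(5)) = (1/5)·log₂((1/5)/(9/50)) = 0.03040

D_KL(P||Q) = 0.00000 + 0.66439 + 0.86439 - 0.31214 + 0.03040 = 1.24704 ≈ 1.2470 bits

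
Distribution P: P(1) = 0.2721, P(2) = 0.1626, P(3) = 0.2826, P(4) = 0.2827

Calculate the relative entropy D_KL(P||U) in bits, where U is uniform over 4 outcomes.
0.0325 bits

U(i) = 1/4 for all i

D_KL(P||U) = Σ P(x) log₂(P(x) / (1/4))
           = Σ P(x) log₂(P(x)) + log₂(4)
           = log₂(4) - H(P)

H(P) = -Σ P(x) log₂(P(x)):
  -P(1)·log₂(P(1)) = -(0.2721)·log₂(0.2721) = 0.51095
  -P(2)·log₂(P(2)) = -(0.1626)·log₂(0.1626) = 0.42611
  -P(3)·log₂(P(3)) = -(0.2826)·log₂(0.2826) = 0.51523
  -P(4)·log₂(P(4)) = -(0.2827)·log₂(0.2827) = 0.51526
H(P) = 0.51095 + 0.42611 + 0.51523 + 0.51526 = 1.96755 bits

log₂(4) = 2.00000 bits

D_KL(P||U) = 2.00000 - 1.96755 = 0.03245 ≈ 0.0325 bits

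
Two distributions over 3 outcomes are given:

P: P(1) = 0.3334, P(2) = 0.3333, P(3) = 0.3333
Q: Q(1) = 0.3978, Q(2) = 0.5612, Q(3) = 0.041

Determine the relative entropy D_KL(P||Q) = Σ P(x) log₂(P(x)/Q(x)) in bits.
0.6721 bits

D_KL(P||Q) = Σ P(x) log₂(P(x)/Q(x))

Computing term by term:
  P(1)·log₂(P(1)/Q(1)) = 0.3334·log₂(0.3334/0.3978) = -0.08495
  P(2)·log₂(P(2)/Q(2)) = 0.3333·log₂(0.3333/0.5612) = -0.25054
  P(3)·log₂(P(3)/Q(3)) = 0.3333·log₂(0.3333/0.041) = 1.00761

D_KL(P||Q) = -0.08495 - 0.25054 + 1.00761 = 0.67212 ≈ 0.6721 bits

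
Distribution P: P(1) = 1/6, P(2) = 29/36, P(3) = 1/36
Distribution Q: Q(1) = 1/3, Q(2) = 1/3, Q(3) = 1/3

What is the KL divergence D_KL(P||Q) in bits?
0.7592 bits

D_KL(P||Q) = Σ P(x) log₂(P(x)/Q(x))

Computing term by term:
  P(1)·log₂(P(1)/Q(1)) = (1/6)·log₂((1/6)/(1/3)) = -0.16667
  P(2)·log₂(P(2)/Q(2)) = (29/36)·log₂((29/36)/(1/3)) = 1.02549
  P(3)·log₂(P(3)/Q(3)) = (1/36)·log₂((1/36)/(1/3)) = -0.09958

D_KL(P||Q) = -0.16667 + 1.02549 - 0.09958 = 0.75924 ≈ 0.7592 bits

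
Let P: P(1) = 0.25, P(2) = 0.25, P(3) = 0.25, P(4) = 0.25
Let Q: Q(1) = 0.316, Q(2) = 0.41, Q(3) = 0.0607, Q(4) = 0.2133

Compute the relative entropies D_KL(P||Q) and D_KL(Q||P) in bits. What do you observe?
D_KL(P||Q) = 0.3049 bits, D_KL(Q||P) = 0.2266 bits. The two directions give different values (D_KL(P||Q) exceeds D_KL(Q||P) by 0.0783 bits): KL divergence is asymmetric.

D_KL(P||Q) = Σ P(x) log₂(P(x)/Q(x))

Computing term by term:
  P(1)·log₂(P(1)/Q(1)) = 0.25·log₂(0.25/0.316) = -0.08450
  P(2)·log₂(P(2)/Q(2)) = 0.25·log₂(0.25/0.41) = -0.17842
  P(3)·log₂(P(3)/Q(3)) = 0.25·log₂(0.25/0.0607) = 0.51054
  P(4)·log₂(P(4)/Q(4)) = 0.25·log₂(0.25/0.2133) = 0.05726

D_KL(P||Q) = -0.08450 - 0.17842 + 0.51054 + 0.05726 = 0.30488 ≈ 0.3049 bits

D_KL(Q||P) = Σ Q(x) log₂(Q(x)/P(x))

Computing term by term:
  Q(1)·log₂(Q(1)/P(1)) = 0.316·log₂(0.316/0.25) = 0.10681
  Q(2)·log₂(Q(2)/P(2)) = 0.41·log₂(0.41/0.25) = 0.29262
  Q(3)·log₂(Q(3)/P(3)) = 0.0607·log₂(0.0607/0.25) = -0.12396
  Q(4)·log₂(Q(4)/P(4)) = 0.2133·log₂(0.2133/0.25) = -0.04886

D_KL(Q||P) = 0.10681 + 0.29262 - 0.12396 - 0.04886 = 0.22661 ≈ 0.2266 bits

These are NOT equal (difference: 0.0783 bits). KL divergence is asymmetric: D_KL(P||Q) ≠ D_KL(Q||P) in general.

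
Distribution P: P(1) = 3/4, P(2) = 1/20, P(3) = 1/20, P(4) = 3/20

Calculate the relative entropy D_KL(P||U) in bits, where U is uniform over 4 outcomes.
0.8460 bits

U(i) = 1/4 for all i

D_KL(P||U) = Σ P(x) log₂(P(x) / (1/4))
           = Σ P(x) log₂(P(x)) + log₂(4)
           = log₂(4) - H(P)

H(P) = -Σ P(x) log₂(P(x)):
  -P(1)·log₂(P(1)) = -(3/4)·log₂(3/4) = 0.31128
  -P(2)·log₂(P(2)) = -(1/20)·log₂(1/20) = 0.21610
  -P(3)·log₂(P(3)) = -(1/20)·log₂(1/20) = 0.21610
  -P(4)·log₂(P(4)) = -(3/20)·log₂(3/20) = 0.41054
H(P) = 0.31128 + 0.21610 + 0.21610 + 0.41054 = 1.15402 bits

log₂(4) = 2.00000 bits

D_KL(P||U) = 2.00000 - 1.15402 = 0.84598 ≈ 0.8460 bits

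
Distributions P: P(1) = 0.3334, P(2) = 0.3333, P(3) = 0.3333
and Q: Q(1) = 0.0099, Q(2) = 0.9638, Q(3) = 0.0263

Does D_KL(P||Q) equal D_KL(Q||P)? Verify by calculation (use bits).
D_KL(P||Q) = 2.4021 bits, D_KL(Q||P) = 1.3299 bits. No — D_KL(P||Q) ≠ D_KL(Q||P) for this pair.

D_KL(P||Q) = Σ P(x) log₂(P(x)/Q(x))

Computing term by term:
  P(1)·log₂(P(1)/Q(1)) = 0.3334·log₂(0.3334/0.0099) = 1.69157
  P(2)·log₂(P(2)/Q(2)) = 0.3333·log₂(0.3333/0.9638) = -0.51059
  P(3)·log₂(P(3)/Q(3)) = 0.3333·log₂(0.3333/0.0263) = 1.22111

D_KL(P||Q) = 1.69157 - 0.51059 + 1.22111 = 2.40209 ≈ 2.4021 bits

D_KL(Q||P) = Σ Q(x) log₂(Q(x)/P(x))

Computing term by term:
  Q(1)·log₂(Q(1)/P(1)) = 0.0099·log₂(0.0099/0.3334) = -0.05023
  Q(2)·log₂(Q(2)/P(2)) = 0.9638·log₂(0.9638/0.3333) = 1.47646
  Q(3)·log₂(Q(3)/P(3)) = 0.0263·log₂(0.0263/0.3333) = -0.09635

D_KL(Q||P) = -0.05023 + 1.47646 - 0.09635 = 1.32988 ≈ 1.3299 bits

These are NOT equal (difference: 1.0722 bits). KL divergence is asymmetric: D_KL(P||Q) ≠ D_KL(Q||P) in general.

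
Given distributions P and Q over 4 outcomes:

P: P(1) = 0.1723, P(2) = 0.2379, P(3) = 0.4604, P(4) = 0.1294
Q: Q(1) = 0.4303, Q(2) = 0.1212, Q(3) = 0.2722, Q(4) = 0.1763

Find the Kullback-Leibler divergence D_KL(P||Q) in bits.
0.2953 bits

D_KL(P||Q) = Σ P(x) log₂(P(x)/Q(x))

Computing term by term:
  P(1)·log₂(P(1)/Q(1)) = 0.1723·log₂(0.1723/0.4303) = -0.22751
  P(2)·log₂(P(2)/Q(2)) = 0.2379·log₂(0.2379/0.1212) = 0.23147
  P(3)·log₂(P(3)/Q(3)) = 0.4604·log₂(0.4604/0.2722) = 0.34908
  P(4)·log₂(P(4)/Q(4)) = 0.1294·log₂(0.1294/0.1763) = -0.05774

D_KL(P||Q) = -0.22751 + 0.23147 + 0.34908 - 0.05774 = 0.29530 ≈ 0.2953 bits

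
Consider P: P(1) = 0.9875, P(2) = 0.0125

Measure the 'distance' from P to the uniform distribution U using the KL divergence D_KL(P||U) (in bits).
0.9031 bits

U(i) = 1/2 for all i

D_KL(P||U) = Σ P(x) log₂(P(x) / (1/2))
           = Σ P(x) log₂(P(x)) + log₂(2)
           = log₂(2) - H(P)

H(P) = -Σ P(x) log₂(P(x)):
  -P(1)·log₂(P(1)) = -(0.9875)·log₂(0.9875) = 0.01792
  -P(2)·log₂(P(2)) = -(0.0125)·log₂(0.0125) = 0.07902
H(P) = 0.01792 + 0.07902 = 0.09694 bits

log₂(2) = 1.00000 bits

D_KL(P||U) = 1.00000 - 0.09694 = 0.90306 ≈ 0.9031 bits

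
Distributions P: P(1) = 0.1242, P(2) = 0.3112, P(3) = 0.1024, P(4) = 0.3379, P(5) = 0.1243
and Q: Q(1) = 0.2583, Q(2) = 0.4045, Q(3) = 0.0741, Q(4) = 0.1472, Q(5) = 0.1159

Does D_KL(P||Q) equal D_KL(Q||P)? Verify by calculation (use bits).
D_KL(P||Q) = 0.2165 bits, D_KL(Q||P) = 0.2031 bits. No — D_KL(P||Q) ≠ D_KL(Q||P) for this pair.

D_KL(P||Q) = Σ P(x) log₂(P(x)/Q(x))

Computing term by term:
  P(1)·log₂(P(1)/Q(1)) = 0.1242·log₂(0.1242/0.2583) = -0.13120
  P(2)·log₂(P(2)/Q(2)) = 0.3112·log₂(0.3112/0.4045) = -0.11773
  P(3)·log₂(P(3)/Q(3)) = 0.1024·log₂(0.1024/0.0741) = 0.04779
  P(4)·log₂(P(4)/Q(4)) = 0.3379·log₂(0.3379/0.1472) = 0.40508
  P(5)·log₂(P(5)/Q(5)) = 0.1243·log₂(0.1243/0.1159) = 0.01255

D_KL(P||Q) = -0.13120 - 0.11773 + 0.04779 + 0.40508 + 0.01255 = 0.21649 ≈ 0.2165 bits

D_KL(Q||P) = Σ Q(x) log₂(Q(x)/P(x))

Computing term by term:
  Q(1)·log₂(Q(1)/P(1)) = 0.2583·log₂(0.2583/0.1242) = 0.27286
  Q(2)·log₂(Q(2)/P(2)) = 0.4045·log₂(0.4045/0.3112) = 0.15302
  Q(3)·log₂(Q(3)/P(3)) = 0.0741·log₂(0.0741/0.1024) = -0.03458
  Q(4)·log₂(Q(4)/P(4)) = 0.1472·log₂(0.1472/0.3379) = -0.17647
  Q(5)·log₂(Q(5)/P(5)) = 0.1159·log₂(0.1159/0.1243) = -0.01170

D_KL(Q||P) = 0.27286 + 0.15302 - 0.03458 - 0.17647 - 0.01170 = 0.20313 ≈ 0.2031 bits

These are NOT equal (difference: 0.0134 bits). KL divergence is asymmetric: D_KL(P||Q) ≠ D_KL(Q||P) in general.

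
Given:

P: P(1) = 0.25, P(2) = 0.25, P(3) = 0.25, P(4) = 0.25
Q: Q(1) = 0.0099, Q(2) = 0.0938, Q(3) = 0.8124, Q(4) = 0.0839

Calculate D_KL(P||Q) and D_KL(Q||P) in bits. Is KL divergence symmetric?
D_KL(P||Q) = 1.4869 bits, D_KL(Q||P) = 1.0704 bits. No, KL divergence is not symmetric.

D_KL(P||Q) = Σ P(x) log₂(P(x)/Q(x))

Computing term by term:
  P(1)·log₂(P(1)/Q(1)) = 0.25·log₂(0.25/0.0099) = 1.16459
  P(2)·log₂(P(2)/Q(2)) = 0.25·log₂(0.25/0.0938) = 0.35357
  P(3)·log₂(P(3)/Q(3)) = 0.25·log₂(0.25/0.8124) = -0.42507
  P(4)·log₂(P(4)/Q(4)) = 0.25·log₂(0.25/0.0839) = 0.39380

D_KL(P||Q) = 1.16459 + 0.35357 - 0.42507 + 0.39380 = 1.48689 ≈ 1.4869 bits

D_KL(Q||P) = Σ Q(x) log₂(Q(x)/P(x))

Computing term by term:
  Q(1)·log₂(Q(1)/P(1)) = 0.0099·log₂(0.0099/0.25) = -0.04612
  Q(2)·log₂(Q(2)/P(2)) = 0.0938·log₂(0.0938/0.25) = -0.13266
  Q(3)·log₂(Q(3)/P(3)) = 0.8124·log₂(0.8124/0.25) = 1.38129
  Q(4)·log₂(Q(4)/P(4)) = 0.0839·log₂(0.0839/0.25) = -0.13216

D_KL(Q||P) = -0.04612 - 0.13266 + 1.38129 - 0.13216 = 1.07035 ≈ 1.0704 bits

These are NOT equal (difference: 0.4165 bits). KL divergence is asymmetric: D_KL(P||Q) ≠ D_KL(Q||P) in general.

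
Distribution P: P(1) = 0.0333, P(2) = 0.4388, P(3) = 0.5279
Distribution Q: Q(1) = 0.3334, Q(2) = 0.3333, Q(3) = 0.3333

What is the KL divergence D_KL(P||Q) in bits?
0.4136 bits

D_KL(P||Q) = Σ P(x) log₂(P(x)/Q(x))

Computing term by term:
  P(1)·log₂(P(1)/Q(1)) = 0.0333·log₂(0.0333/0.3334) = -0.11068
  P(2)·log₂(P(2)/Q(2)) = 0.4388·log₂(0.4388/0.3333) = 0.17409
  P(3)·log₂(P(3)/Q(3)) = 0.5279·log₂(0.5279/0.3333) = 0.35023

D_KL(P||Q) = -0.11068 + 0.17409 + 0.35023 = 0.41364 ≈ 0.4136 bits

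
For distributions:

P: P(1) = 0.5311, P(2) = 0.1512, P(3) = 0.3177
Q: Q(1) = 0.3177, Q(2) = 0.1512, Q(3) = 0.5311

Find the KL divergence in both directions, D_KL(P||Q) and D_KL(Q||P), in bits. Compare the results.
D_KL(P||Q) = 0.1582 bits, D_KL(Q||P) = 0.1582 bits. The two directions give exactly the same value for this pair.

D_KL(P||Q) = Σ P(x) log₂(P(x)/Q(x))

Computing term by term:
  P(1)·log₂(P(1)/Q(1)) = 0.5311·log₂(0.5311/0.3177) = 0.39371
  P(2)·log₂(P(2)/Q(2)) = 0.1512·log₂(0.1512/0.1512) = 0.00000
  P(3)·log₂(P(3)/Q(3)) = 0.3177·log₂(0.3177/0.5311) = -0.23552

D_KL(P||Q) = 0.39371 + 0.00000 - 0.23552 = 0.15819 ≈ 0.1582 bits

D_KL(Q||P) = Σ Q(x) log₂(Q(x)/P(x))

Computing term by term:
  Q(1)·log₂(Q(1)/P(1)) = 0.3177·log₂(0.3177/0.5311) = -0.23552
  Q(2)·log₂(Q(2)/P(2)) = 0.1512·log₂(0.1512/0.1512) = 0.00000
  Q(3)·log₂(Q(3)/P(3)) = 0.5311·log₂(0.5311/0.3177) = 0.39371

D_KL(Q||P) = -0.23552 + 0.00000 + 0.39371 = 0.15819 ≈ 0.1582 bits

These ARE equal here. Q is P with outcomes relabeled (Q(1) = P(3), Q(3) = P(1)) by a relabeling that is its own inverse, so the two sums contain exactly the same terms in a different order. This is a special case — KL divergence is not symmetric in general: D_KL(P||Q) ≠ D_KL(Q||P) for most P, Q.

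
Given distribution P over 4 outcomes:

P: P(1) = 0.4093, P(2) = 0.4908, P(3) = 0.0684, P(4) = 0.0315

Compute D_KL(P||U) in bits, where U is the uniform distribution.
0.5467 bits

U(i) = 1/4 for all i

D_KL(P||U) = Σ P(x) log₂(P(x) / (1/4))
           = Σ P(x) log₂(P(x)) + log₂(4)
           = log₂(4) - H(P)

H(P) = -Σ P(x) log₂(P(x)):
  -P(1)·log₂(P(1)) = -(0.4093)·log₂(0.4093) = 0.52749
  -P(2)·log₂(P(2)) = -(0.4908)·log₂(0.4908) = 0.50395
  -P(3)·log₂(P(3)) = -(0.0684)·log₂(0.0684) = 0.26470
  -P(4)·log₂(P(4)) = -(0.0315)·log₂(0.0315) = 0.15714
H(P) = 0.52749 + 0.50395 + 0.26470 + 0.15714 = 1.45328 bits

log₂(4) = 2.00000 bits

D_KL(P||U) = 2.00000 - 1.45328 = 0.54672 ≈ 0.5467 bits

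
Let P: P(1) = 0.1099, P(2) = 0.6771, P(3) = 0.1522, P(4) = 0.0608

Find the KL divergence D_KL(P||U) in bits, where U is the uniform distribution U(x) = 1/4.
0.6100 bits

U(i) = 1/4 for all i

D_KL(P||U) = Σ P(x) log₂(P(x) / (1/4))
           = Σ P(x) log₂(P(x)) + log₂(4)
           = log₂(4) - H(P)

H(P) = -Σ P(x) log₂(P(x)):
  -P(1)·log₂(P(1)) = -(0.1099)·log₂(0.1099) = 0.35011
  -P(2)·log₂(P(2)) = -(0.6771)·log₂(0.6771) = 0.38091
  -P(3)·log₂(P(3)) = -(0.1522)·log₂(0.1522) = 0.41337
  -P(4)·log₂(P(4)) = -(0.0608)·log₂(0.0608) = 0.24562
H(P) = 0.35011 + 0.38091 + 0.41337 + 0.24562 = 1.39001 bits

log₂(4) = 2.00000 bits

D_KL(P||U) = 2.00000 - 1.39001 = 0.60999 ≈ 0.6100 bits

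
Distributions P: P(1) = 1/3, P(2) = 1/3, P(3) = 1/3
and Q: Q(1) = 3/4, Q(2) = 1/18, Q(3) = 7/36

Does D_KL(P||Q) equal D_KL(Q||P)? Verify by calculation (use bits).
D_KL(P||Q) = 0.7309 bits, D_KL(Q||P) = 0.5826 bits. No — D_KL(P||Q) ≠ D_KL(Q||P) for this pair.

D_KL(P||Q) = Σ P(x) log₂(P(x)/Q(x))

Computing term by term:
  P(1)·log₂(P(1)/Q(1)) = (1/3)·log₂((1/3)/(3/4)) = -0.38998
  P(2)·log₂(P(2)/Q(2)) = (1/3)·log₂((1/3)/(1/18)) = 0.86165
  P(3)·log₂(P(3)/Q(3)) = (1/3)·log₂((1/3)/(7/36)) = 0.25920

D_KL(P||Q) = -0.38998 + 0.86165 + 0.25920 = 0.73087 ≈ 0.7309 bits

D_KL(Q||P) = Σ Q(x) log₂(Q(x)/P(x))

Computing term by term:
  Q(1)·log₂(Q(1)/P(1)) = (3/4)·log₂((3/4)/(1/3)) = 0.87744
  Q(2)·log₂(Q(2)/P(2)) = (1/18)·log₂((1/18)/(1/3)) = -0.14361
  Q(3)·log₂(Q(3)/P(3)) = (7/36)·log₂((7/36)/(1/3)) = -0.15120

D_KL(Q||P) = 0.87744 - 0.14361 - 0.15120 = 0.58263 ≈ 0.5826 bits

These are NOT equal (difference: 0.1483 bits). KL divergence is asymmetric: D_KL(P||Q) ≠ D_KL(Q||P) in general.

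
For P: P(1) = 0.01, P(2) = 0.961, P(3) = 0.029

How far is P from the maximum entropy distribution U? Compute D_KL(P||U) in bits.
1.3152 bits

U(i) = 1/3 for all i

D_KL(P||U) = Σ P(x) log₂(P(x) / (1/3))
           = Σ P(x) log₂(P(x)) + log₂(3)
           = log₂(3) - H(P)

H(P) = -Σ P(x) log₂(P(x)):
  -P(1)·log₂(P(1)) = -(0.01)·log₂(0.01) = 0.06644
  -P(2)·log₂(P(2)) = -(0.961)·log₂(0.961) = 0.05515
  -P(3)·log₂(P(3)) = -(0.029)·log₂(0.029) = 0.14813
H(P) = 0.06644 + 0.05515 + 0.14813 = 0.26972 bits

log₂(3) = 1.58496 bits

D_KL(P||U) = 1.58496 - 0.26972 = 1.31524 ≈ 1.3152 bits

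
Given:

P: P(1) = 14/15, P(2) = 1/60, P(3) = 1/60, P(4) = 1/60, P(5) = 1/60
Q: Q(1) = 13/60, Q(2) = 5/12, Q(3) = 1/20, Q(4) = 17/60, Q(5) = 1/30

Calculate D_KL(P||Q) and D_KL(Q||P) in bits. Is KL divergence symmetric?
D_KL(P||Q) = 1.7778 bits, D_KL(Q||P) = 2.7491 bits. No, KL divergence is not symmetric.

D_KL(P||Q) = Σ P(x) log₂(P(x)/Q(x))

Computing term by term:
  P(1)·log₂(P(1)/Q(1)) = (14/15)·log₂((14/15)/(13/60)) = 1.96645
  P(2)·log₂(P(2)/Q(2)) = (1/60)·log₂((1/60)/(5/12)) = -0.07740
  P(3)·log₂(P(3)/Q(3)) = (1/60)·log₂((1/60)/(1/20)) = -0.02642
  P(4)·log₂(P(4)/Q(4)) = (1/60)·log₂((1/60)/(17/60)) = -0.06812
  P(5)·log₂(P(5)/Q(5)) = (1/60)·log₂((1/60)/(1/30)) = -0.01667

D_KL(P||Q) = 1.96645 - 0.07740 - 0.02642 - 0.06812 - 0.01667 = 1.77784 ≈ 1.7778 bits

D_KL(Q||P) = Σ Q(x) log₂(Q(x)/P(x))

Computing term by term:
  Q(1)·log₂(Q(1)/P(1)) = (13/60)·log₂((13/60)/(14/15)) = -0.45650
  Q(2)·log₂(Q(2)/P(2)) = (5/12)·log₂((5/12)/(1/60)) = 1.93494
  Q(3)·log₂(Q(3)/P(3)) = (1/20)·log₂((1/20)/(1/60)) = 0.07925
  Q(4)·log₂(Q(4)/P(4)) = (17/60)·log₂((17/60)/(1/60)) = 1.15811
  Q(5)·log₂(Q(5)/P(5)) = (1/30)·log₂((1/30)/(1/60)) = 0.03333

D_KL(Q||P) = -0.45650 + 1.93494 + 0.07925 + 1.15811 + 0.03333 = 2.74913 ≈ 2.7491 bits

These are NOT equal (difference: 0.9713 bits). KL divergence is asymmetric: D_KL(P||Q) ≠ D_KL(Q||P) in general.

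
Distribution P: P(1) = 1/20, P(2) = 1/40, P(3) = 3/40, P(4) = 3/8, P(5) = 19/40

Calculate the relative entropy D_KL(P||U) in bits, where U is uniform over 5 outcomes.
0.6517 bits

U(i) = 1/5 for all i

D_KL(P||U) = Σ P(x) log₂(P(x) / (1/5))
           = Σ P(x) log₂(P(x)) + log₂(5)
           = log₂(5) - H(P)

H(P) = -Σ P(x) log₂(P(x)):
  -P(1)·log₂(P(1)) = -(1/20)·log₂(1/20) = 0.21610
  -P(2)·log₂(P(2)) = -(1/40)·log₂(1/40) = 0.13305
  -P(3)·log₂(P(3)) = -(3/40)·log₂(3/40) = 0.28027
  -P(4)·log₂(P(4)) = -(3/8)·log₂(3/8) = 0.53064
  -P(5)·log₂(P(5)) = -(19/40)·log₂(19/40) = 0.51015
H(P) = 0.21610 + 0.13305 + 0.28027 + 0.53064 + 0.51015 = 1.67021 bits

log₂(5) = 2.32193 bits

D_KL(P||U) = 2.32193 - 1.67021 = 0.65172 ≈ 0.6517 bits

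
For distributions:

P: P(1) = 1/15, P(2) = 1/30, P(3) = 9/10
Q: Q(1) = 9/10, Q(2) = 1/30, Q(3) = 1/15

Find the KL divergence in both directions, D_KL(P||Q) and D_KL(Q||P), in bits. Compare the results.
D_KL(P||Q) = 3.1291 bits, D_KL(Q||P) = 3.1291 bits. The two directions give exactly the same value for this pair.

D_KL(P||Q) = Σ P(x) log₂(P(x)/Q(x))

Computing term by term:
  P(1)·log₂(P(1)/Q(1)) = (1/15)·log₂((1/15)/(9/10)) = -0.25033
  P(2)·log₂(P(2)/Q(2)) = (1/30)·log₂((1/30)/(1/30)) = 0.00000
  P(3)·log₂(P(3)/Q(3)) = (9/10)·log₂((9/10)/(1/15)) = 3.37940

D_KL(P||Q) = -0.25033 + 0.00000 + 3.37940 = 3.12907 ≈ 3.1291 bits

D_KL(Q||P) = Σ Q(x) log₂(Q(x)/P(x))

Computing term by term:
  Q(1)·log₂(Q(1)/P(1)) = (9/10)·log₂((9/10)/(1/15)) = 3.37940
  Q(2)·log₂(Q(2)/P(2)) = (1/30)·log₂((1/30)/(1/30)) = 0.00000
  Q(3)·log₂(Q(3)/P(3)) = (1/15)·log₂((1/15)/(9/10)) = -0.25033

D_KL(Q||P) = 3.37940 + 0.00000 - 0.25033 = 3.12907 ≈ 3.1291 bits

These ARE equal here. Q is P with outcomes relabeled (Q(1) = P(3), Q(3) = P(1)) by a relabeling that is its own inverse, so the two sums contain exactly the same terms in a different order. This is a special case — KL divergence is not symmetric in general: D_KL(P||Q) ≠ D_KL(Q||P) for most P, Q.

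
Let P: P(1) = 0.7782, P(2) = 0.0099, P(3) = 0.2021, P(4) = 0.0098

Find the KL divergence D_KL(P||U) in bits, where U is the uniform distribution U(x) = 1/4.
1.1209 bits

U(i) = 1/4 for all i

D_KL(P||U) = Σ P(x) log₂(P(x) / (1/4))
           = Σ P(x) log₂(P(x)) + log₂(4)
           = log₂(4) - H(P)

H(P) = -Σ P(x) log₂(P(x)):
  -P(1)·log₂(P(1)) = -(0.7782)·log₂(0.7782) = 0.28154
  -P(2)·log₂(P(2)) = -(0.0099)·log₂(0.0099) = 0.06592
  -P(3)·log₂(P(3)) = -(0.2021)·log₂(0.2021) = 0.46622
  -P(4)·log₂(P(4)) = -(0.0098)·log₂(0.0098) = 0.06540
H(P) = 0.28154 + 0.06592 + 0.46622 + 0.06540 = 0.87908 bits

log₂(4) = 2.00000 bits

D_KL(P||U) = 2.00000 - 0.87908 = 1.12092 ≈ 1.1209 bits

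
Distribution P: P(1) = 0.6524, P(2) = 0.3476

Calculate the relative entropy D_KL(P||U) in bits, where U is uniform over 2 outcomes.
0.0681 bits

U(i) = 1/2 for all i

D_KL(P||U) = Σ P(x) log₂(P(x) / (1/2))
           = Σ P(x) log₂(P(x)) + log₂(2)
           = log₂(2) - H(P)

H(P) = -Σ P(x) log₂(P(x)):
  -P(1)·log₂(P(1)) = -(0.6524)·log₂(0.6524) = 0.40199
  -P(2)·log₂(P(2)) = -(0.3476)·log₂(0.3476) = 0.52992
H(P) = 0.40199 + 0.52992 = 0.93191 bits

log₂(2) = 1.00000 bits

D_KL(P||U) = 1.00000 - 0.93191 = 0.06809 ≈ 0.0681 bits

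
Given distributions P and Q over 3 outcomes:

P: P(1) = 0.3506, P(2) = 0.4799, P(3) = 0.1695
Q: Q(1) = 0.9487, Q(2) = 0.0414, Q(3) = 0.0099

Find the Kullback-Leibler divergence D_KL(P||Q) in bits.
1.8875 bits

D_KL(P||Q) = Σ P(x) log₂(P(x)/Q(x))

Computing term by term:
  P(1)·log₂(P(1)/Q(1)) = 0.3506·log₂(0.3506/0.9487) = -0.50351
  P(2)·log₂(P(2)/Q(2)) = 0.4799·log₂(0.4799/0.0414) = 1.69646
  P(3)·log₂(P(3)/Q(3)) = 0.1695·log₂(0.1695/0.0099) = 0.69456

D_KL(P||Q) = -0.50351 + 1.69646 + 0.69456 = 1.88751 ≈ 1.8875 bits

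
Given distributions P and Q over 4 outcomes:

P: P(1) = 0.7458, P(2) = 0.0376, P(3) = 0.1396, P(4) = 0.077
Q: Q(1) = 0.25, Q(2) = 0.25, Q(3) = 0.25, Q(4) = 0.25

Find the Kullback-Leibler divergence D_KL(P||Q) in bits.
0.8251 bits

D_KL(P||Q) = Σ P(x) log₂(P(x)/Q(x))

Computing term by term:
  P(1)·log₂(P(1)/Q(1)) = 0.7458·log₂(0.7458/0.25) = 1.17602
  P(2)·log₂(P(2)/Q(2)) = 0.0376·log₂(0.0376/0.25) = -0.10277
  P(3)·log₂(P(3)/Q(3)) = 0.1396·log₂(0.1396/0.25) = -0.11735
  P(4)·log₂(P(4)/Q(4)) = 0.077·log₂(0.077/0.25) = -0.13082

D_KL(P||Q) = 1.17602 - 0.10277 - 0.11735 - 0.13082 = 0.82508 ≈ 0.8251 bits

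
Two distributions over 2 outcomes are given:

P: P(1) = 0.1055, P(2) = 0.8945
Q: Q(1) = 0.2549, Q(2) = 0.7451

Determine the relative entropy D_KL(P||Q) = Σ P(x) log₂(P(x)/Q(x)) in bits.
0.1016 bits

D_KL(P||Q) = Σ P(x) log₂(P(x)/Q(x))

Computing term by term:
  P(1)·log₂(P(1)/Q(1)) = 0.1055·log₂(0.1055/0.2549) = -0.13427
  P(2)·log₂(P(2)/Q(2)) = 0.8945·log₂(0.8945/0.7451) = 0.23583

D_KL(P||Q) = -0.13427 + 0.23583 = 0.10156 ≈ 0.1016 bits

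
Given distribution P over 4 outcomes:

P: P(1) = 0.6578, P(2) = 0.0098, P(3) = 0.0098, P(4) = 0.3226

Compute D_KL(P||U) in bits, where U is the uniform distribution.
0.9452 bits

U(i) = 1/4 for all i

D_KL(P||U) = Σ P(x) log₂(P(x) / (1/4))
           = Σ P(x) log₂(P(x)) + log₂(4)
           = log₂(4) - H(P)

H(P) = -Σ P(x) log₂(P(x)):
  -P(1)·log₂(P(1)) = -(0.6578)·log₂(0.6578) = 0.39749
  -P(2)·log₂(P(2)) = -(0.0098)·log₂(0.0098) = 0.06540
  -P(3)·log₂(P(3)) = -(0.0098)·log₂(0.0098) = 0.06540
  -P(4)·log₂(P(4)) = -(0.3226)·log₂(0.3226) = 0.52654
H(P) = 0.39749 + 0.06540 + 0.06540 + 0.52654 = 1.05483 bits

log₂(4) = 2.00000 bits

D_KL(P||U) = 2.00000 - 1.05483 = 0.94517 ≈ 0.9452 bits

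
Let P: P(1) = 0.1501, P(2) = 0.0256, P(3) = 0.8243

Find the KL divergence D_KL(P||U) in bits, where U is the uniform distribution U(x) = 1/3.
0.8091 bits

U(i) = 1/3 for all i

D_KL(P||U) = Σ P(x) log₂(P(x) / (1/3))
           = Σ P(x) log₂(P(x)) + log₂(3)
           = log₂(3) - H(P)

H(P) = -Σ P(x) log₂(P(x)):
  -P(1)·log₂(P(1)) = -(0.1501)·log₂(0.1501) = 0.41067
  -P(2)·log₂(P(2)) = -(0.0256)·log₂(0.0256) = 0.13537
  -P(3)·log₂(P(3)) = -(0.8243)·log₂(0.8243) = 0.22978
H(P) = 0.41067 + 0.13537 + 0.22978 = 0.77582 bits

log₂(3) = 1.58496 bits

D_KL(P||U) = 1.58496 - 0.77582 = 0.80914 ≈ 0.8091 bits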